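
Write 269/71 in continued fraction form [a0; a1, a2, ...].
[3; 1, 3, 1, 2, 1, 3]

Euclidean algorithm steps:
269 = 3 × 71 + 56
71 = 1 × 56 + 15
56 = 3 × 15 + 11
15 = 1 × 11 + 4
11 = 2 × 4 + 3
4 = 1 × 3 + 1
3 = 3 × 1 + 0
Continued fraction: [3; 1, 3, 1, 2, 1, 3]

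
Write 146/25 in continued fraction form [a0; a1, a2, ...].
[5; 1, 5, 4]

Euclidean algorithm steps:
146 = 5 × 25 + 21
25 = 1 × 21 + 4
21 = 5 × 4 + 1
4 = 4 × 1 + 0
Continued fraction: [5; 1, 5, 4]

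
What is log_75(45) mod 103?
89

Baby-step giant-step with step n = ⌈√103⌉ = 11.
Baby steps 75^j mod 103 (j:value) for j=0..10: 0:1, 1:75, 2:63, 3:90, 4:55, 5:5, 6:66, 7:6, 8:38, 9:69, 10:25.
Giant-step multiplier: 75^(-11) ≡ 75^(102-11) = 75^91 ≡ 54 (mod 103).
Giant steps γ_i = 45·54^i mod 103: γ_0=45, γ_1=61, γ_2=101, γ_3=98, γ_4=39, γ_5=46, γ_6=12, γ_7=30, γ_8=75 (in table at j=1).
x = i·n + j = 8·11 + 1 = 89.
Check: 75^89 ≡ 45 (mod 103).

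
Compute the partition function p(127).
3913864295

p(n) counts ways to write n as a sum of positive integers (order ignored).
Euler's pentagonal recurrence: p(k) = p(k-1) + p(k-2) - p(k-5) - p(k-7) + p(k-12) + p(k-15) - ... (offsets j(3j∓1)/2, signs ++--, p(0)=1, p(<0)=0).
DP table for k = 0..126: p(0)=1, p(1)=1, p(2)=2, p(3)=3, p(4)=5, p(5)=7, p(6)=11, p(7)=15, p(8)=22, p(9)=30, p(10)=42, p(11)=56, p(12)=77, p(13)=101, p(14)=135, p(15)=176, p(16)=231, p(17)=297, p(18)=385, p(19)=490, p(20)=627, p(21)=792, p(22)=1002, p(23)=1255, p(24)=1575, p(25)=1958, p(26)=2436, p(27)=3010, p(28)=3718, p(29)=4565, p(30)=5604, p(31)=6842, p(32)=8349, p(33)=10143, p(34)=12310, p(35)=14883, p(36)=17977, p(37)=21637, p(38)=26015, p(39)=31185, p(40)=37338, p(41)=44583, p(42)=53174, p(43)=63261, p(44)=75175, p(45)=89134, p(46)=105558, p(47)=124754, p(48)=147273, p(49)=173525, p(50)=204226, p(51)=239943, p(52)=281589, p(53)=329931, p(54)=386155, p(55)=451276, p(56)=526823, p(57)=614154, p(58)=715220, p(59)=831820, p(60)=966467, p(61)=1121505, p(62)=1300156, p(63)=1505499, p(64)=1741630, p(65)=2012558, p(66)=2323520, p(67)=2679689, p(68)=3087735, p(69)=3554345, p(70)=4087968, p(71)=4697205, p(72)=5392783, p(73)=6185689, p(74)=7089500, p(75)=8118264, p(76)=9289091, p(77)=10619863, p(78)=12132164, p(79)=13848650, p(80)=15796476, p(81)=18004327, p(82)=20506255, p(83)=23338469, p(84)=26543660, p(85)=30167357, p(86)=34262962, p(87)=38887673, p(88)=44108109, p(89)=49995925, p(90)=56634173, p(91)=64112359, p(92)=72533807, p(93)=82010177, p(94)=92669720, p(95)=104651419, p(96)=118114304, p(97)=133230930, p(98)=150198136, p(99)=169229875, p(100)=190569292, p(101)=214481126, p(102)=241265379, p(103)=271248950, p(104)=304801365, p(105)=342325709, p(106)=384276336, p(107)=431149389, p(108)=483502844, p(109)=541946240, p(110)=607163746, p(111)=679903203, p(112)=761002156, p(113)=851376628, p(114)=952050665, p(115)=1064144451, p(116)=1188908248, p(117)=1327710076, p(118)=1482074143, p(119)=1653668665, p(120)=1844349560, p(121)=2056148051, p(122)=2291320912, p(123)=2552338241, p(124)=2841940500, p(125)=3163127352, p(126)=3519222692.
Final step: p(127) = p(126) + p(125) - p(122) - p(120) + p(115) + p(112) - p(105) - p(101) + p(92) + p(87) - p(76) - p(70) + p(57) + p(50) - p(35) - p(27) + p(10) + p(1)
= 3519222692 + 3163127352 - 2291320912 - 1844349560 + 1064144451 + 761002156 - 342325709 - 214481126 + 72533807 + 38887673 - 9289091 - 4087968 + 614154 + 204226 - 14883 - 3010 + 42 + 1
= 3913864295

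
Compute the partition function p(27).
3010

p(n) counts ways to write n as a sum of positive integers (order ignored).
Euler's pentagonal recurrence: p(k) = p(k-1) + p(k-2) - p(k-5) - p(k-7) + p(k-12) + p(k-15) - ... (offsets j(3j∓1)/2, signs ++--, p(0)=1, p(<0)=0).
DP table for k = 0..26: p(0)=1, p(1)=1, p(2)=2, p(3)=3, p(4)=5, p(5)=7, p(6)=11, p(7)=15, p(8)=22, p(9)=30, p(10)=42, p(11)=56, p(12)=77, p(13)=101, p(14)=135, p(15)=176, p(16)=231, p(17)=297, p(18)=385, p(19)=490, p(20)=627, p(21)=792, p(22)=1002, p(23)=1255, p(24)=1575, p(25)=1958, p(26)=2436.
Final step: p(27) = p(26) + p(25) - p(22) - p(20) + p(15) + p(12) - p(5) - p(1)
= 2436 + 1958 - 1002 - 627 + 176 + 77 - 7 - 1
= 3010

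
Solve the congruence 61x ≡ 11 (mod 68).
x ≡ 47 (mod 68)

gcd(61, 68) = 1, which divides 11, so solutions exist.
Find 61^(-1) mod 68 by the extended Euclidean algorithm:
68 = 1 × 61 + 7  ⟹  7 = (1)·68 + (-1)·61
61 = 8 × 7 + 5  ⟹  5 = (-8)·68 + (9)·61
7 = 1 × 5 + 2  ⟹  2 = (9)·68 + (-10)·61
5 = 2 × 2 + 1  ⟹  1 = (-26)·68 + (29)·61
So (29)·61 ≡ 1 (mod 68), i.e. 61^(-1) ≡ 29 (mod 68).
x ≡ 29 × 11 = 319 ≡ 47 (mod 68).
Check: 61 × 47 = 2867 ≡ 11 (mod 68).
Unique solution: x ≡ 47 (mod 68)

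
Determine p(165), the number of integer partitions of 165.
172389800255

p(n) counts ways to write n as a sum of positive integers (order ignored).
Euler's pentagonal recurrence: p(k) = p(k-1) + p(k-2) - p(k-5) - p(k-7) + p(k-12) + p(k-15) - ... (offsets j(3j∓1)/2, signs ++--, p(0)=1, p(<0)=0).
DP table for k = 0..164: p(0)=1, p(1)=1, p(2)=2, p(3)=3, p(4)=5, p(5)=7, p(6)=11, p(7)=15, p(8)=22, p(9)=30, p(10)=42, p(11)=56, p(12)=77, p(13)=101, p(14)=135, p(15)=176, p(16)=231, p(17)=297, p(18)=385, p(19)=490, p(20)=627, p(21)=792, p(22)=1002, p(23)=1255, p(24)=1575, p(25)=1958, p(26)=2436, p(27)=3010, p(28)=3718, p(29)=4565, p(30)=5604, p(31)=6842, p(32)=8349, p(33)=10143, p(34)=12310, p(35)=14883, p(36)=17977, p(37)=21637, p(38)=26015, p(39)=31185, p(40)=37338, p(41)=44583, p(42)=53174, p(43)=63261, p(44)=75175, p(45)=89134, p(46)=105558, p(47)=124754, p(48)=147273, p(49)=173525, p(50)=204226, p(51)=239943, p(52)=281589, p(53)=329931, p(54)=386155, p(55)=451276, p(56)=526823, p(57)=614154, p(58)=715220, p(59)=831820, p(60)=966467, p(61)=1121505, p(62)=1300156, p(63)=1505499, p(64)=1741630, p(65)=2012558, p(66)=2323520, p(67)=2679689, p(68)=3087735, p(69)=3554345, p(70)=4087968, p(71)=4697205, p(72)=5392783, p(73)=6185689, p(74)=7089500, p(75)=8118264, p(76)=9289091, p(77)=10619863, p(78)=12132164, p(79)=13848650, p(80)=15796476, p(81)=18004327, p(82)=20506255, p(83)=23338469, p(84)=26543660, p(85)=30167357, p(86)=34262962, p(87)=38887673, p(88)=44108109, p(89)=49995925, p(90)=56634173, p(91)=64112359, p(92)=72533807, p(93)=82010177, p(94)=92669720, p(95)=104651419, p(96)=118114304, p(97)=133230930, p(98)=150198136, p(99)=169229875, p(100)=190569292, p(101)=214481126, p(102)=241265379, p(103)=271248950, p(104)=304801365, p(105)=342325709, p(106)=384276336, p(107)=431149389, p(108)=483502844, p(109)=541946240, p(110)=607163746, p(111)=679903203, p(112)=761002156, p(113)=851376628, p(114)=952050665, p(115)=1064144451, p(116)=1188908248, p(117)=1327710076, p(118)=1482074143, p(119)=1653668665, p(120)=1844349560, p(121)=2056148051, p(122)=2291320912, p(123)=2552338241, p(124)=2841940500, p(125)=3163127352, p(126)=3519222692, p(127)=3913864295, p(128)=4351078600, p(129)=4835271870, p(130)=5371315400, p(131)=5964539504, p(132)=6620830889, p(133)=7346629512, p(134)=8149040695, p(135)=9035836076, p(136)=10015581680, p(137)=11097645016, p(138)=12292341831, p(139)=13610949895, p(140)=15065878135, p(141)=16670689208, p(142)=18440293320, p(143)=20390982757, p(144)=22540654445, p(145)=24908858009, p(146)=27517052599, p(147)=30388671978, p(148)=33549419497, p(149)=37027355200, p(150)=40853235313, p(151)=45060624582, p(152)=49686288421, p(153)=54770336324, p(154)=60356673280, p(155)=66493182097, p(156)=73232243759, p(157)=80630964769, p(158)=88751778802, p(159)=97662728555, p(160)=107438159466, p(161)=118159068427, p(162)=129913904637, p(163)=142798995930, p(164)=156919475295.
Final step: p(165) = p(164) + p(163) - p(160) - p(158) + p(153) + p(150) - p(143) - p(139) + p(130) + p(125) - p(114) - p(108) + p(95) + p(88) - p(73) - p(65) + p(48) + p(39) - p(20) - p(10)
= 156919475295 + 142798995930 - 107438159466 - 88751778802 + 54770336324 + 40853235313 - 20390982757 - 13610949895 + 5371315400 + 3163127352 - 952050665 - 483502844 + 104651419 + 44108109 - 6185689 - 2012558 + 147273 + 31185 - 627 - 42
= 172389800255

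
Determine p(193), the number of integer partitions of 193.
2168627105469

p(n) counts ways to write n as a sum of positive integers (order ignored).
Euler's pentagonal recurrence: p(k) = p(k-1) + p(k-2) - p(k-5) - p(k-7) + p(k-12) + p(k-15) - ... (offsets j(3j∓1)/2, signs ++--, p(0)=1, p(<0)=0).
DP table for k = 0..192: p(0)=1, p(1)=1, p(2)=2, p(3)=3, p(4)=5, p(5)=7, p(6)=11, p(7)=15, p(8)=22, p(9)=30, p(10)=42, p(11)=56, p(12)=77, p(13)=101, p(14)=135, p(15)=176, p(16)=231, p(17)=297, p(18)=385, p(19)=490, p(20)=627, p(21)=792, p(22)=1002, p(23)=1255, p(24)=1575, p(25)=1958, p(26)=2436, p(27)=3010, p(28)=3718, p(29)=4565, p(30)=5604, p(31)=6842, p(32)=8349, p(33)=10143, p(34)=12310, p(35)=14883, p(36)=17977, p(37)=21637, p(38)=26015, p(39)=31185, p(40)=37338, p(41)=44583, p(42)=53174, p(43)=63261, p(44)=75175, p(45)=89134, p(46)=105558, p(47)=124754, p(48)=147273, p(49)=173525, p(50)=204226, p(51)=239943, p(52)=281589, p(53)=329931, p(54)=386155, p(55)=451276, p(56)=526823, p(57)=614154, p(58)=715220, p(59)=831820, p(60)=966467, p(61)=1121505, p(62)=1300156, p(63)=1505499, p(64)=1741630, p(65)=2012558, p(66)=2323520, p(67)=2679689, p(68)=3087735, p(69)=3554345, p(70)=4087968, p(71)=4697205, p(72)=5392783, p(73)=6185689, p(74)=7089500, p(75)=8118264, p(76)=9289091, p(77)=10619863, p(78)=12132164, p(79)=13848650, p(80)=15796476, p(81)=18004327, p(82)=20506255, p(83)=23338469, p(84)=26543660, p(85)=30167357, p(86)=34262962, p(87)=38887673, p(88)=44108109, p(89)=49995925, p(90)=56634173, p(91)=64112359, p(92)=72533807, p(93)=82010177, p(94)=92669720, p(95)=104651419, p(96)=118114304, p(97)=133230930, p(98)=150198136, p(99)=169229875, p(100)=190569292, p(101)=214481126, p(102)=241265379, p(103)=271248950, p(104)=304801365, p(105)=342325709, p(106)=384276336, p(107)=431149389, p(108)=483502844, p(109)=541946240, p(110)=607163746, p(111)=679903203, p(112)=761002156, p(113)=851376628, p(114)=952050665, p(115)=1064144451, p(116)=1188908248, p(117)=1327710076, p(118)=1482074143, p(119)=1653668665, p(120)=1844349560, p(121)=2056148051, p(122)=2291320912, p(123)=2552338241, p(124)=2841940500, p(125)=3163127352, p(126)=3519222692, p(127)=3913864295, p(128)=4351078600, p(129)=4835271870, p(130)=5371315400, p(131)=5964539504, p(132)=6620830889, p(133)=7346629512, p(134)=8149040695, p(135)=9035836076, p(136)=10015581680, p(137)=11097645016, p(138)=12292341831, p(139)=13610949895, p(140)=15065878135, p(141)=16670689208, p(142)=18440293320, p(143)=20390982757, p(144)=22540654445, p(145)=24908858009, p(146)=27517052599, p(147)=30388671978, p(148)=33549419497, p(149)=37027355200, p(150)=40853235313, p(151)=45060624582, p(152)=49686288421, p(153)=54770336324, p(154)=60356673280, p(155)=66493182097, p(156)=73232243759, p(157)=80630964769, p(158)=88751778802, p(159)=97662728555, p(160)=107438159466, p(161)=118159068427, p(162)=129913904637, p(163)=142798995930, p(164)=156919475295, p(165)=172389800255, p(166)=189334822579, p(167)=207890420102, p(168)=228204732751, p(169)=250438925115, p(170)=274768617130, p(171)=301384802048, p(172)=330495499613, p(173)=362326859895, p(174)=397125074750, p(175)=435157697830, p(176)=476715857290, p(177)=522115831195, p(178)=571701605655, p(179)=625846753120, p(180)=684957390936, p(181)=749474411781, p(182)=819876908323, p(183)=896684817527, p(184)=980462880430, p(185)=1071823774337, p(186)=1171432692373, p(187)=1280011042268, p(188)=1398341745571, p(189)=1527273599625, p(190)=1667727404093, p(191)=1820701100652, p(192)=1987276856363.
Final step: p(193) = p(192) + p(191) - p(188) - p(186) + p(181) + p(178) - p(171) - p(167) + p(158) + p(153) - p(142) - p(136) + p(123) + p(116) - p(101) - p(93) + p(76) + p(67) - p(48) - p(38) + p(17) + p(6)
= 1987276856363 + 1820701100652 - 1398341745571 - 1171432692373 + 749474411781 + 571701605655 - 301384802048 - 207890420102 + 88751778802 + 54770336324 - 18440293320 - 10015581680 + 2552338241 + 1188908248 - 214481126 - 82010177 + 9289091 + 2679689 - 147273 - 26015 + 297 + 11
= 2168627105469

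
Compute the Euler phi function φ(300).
80

300 = 2^2 × 3 × 5^2
φ(n) = n × ∏(1 - 1/p) for each prime p dividing n
φ(300) = 300 × (1 - 1/2) × (1 - 1/3) × (1 - 1/5) = 80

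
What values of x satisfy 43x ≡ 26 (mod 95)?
x ≡ 47 (mod 95)

gcd(43, 95) = 1, which divides 26, so solutions exist.
Find 43^(-1) mod 95 by the extended Euclidean algorithm:
95 = 2 × 43 + 9  ⟹  9 = (1)·95 + (-2)·43
43 = 4 × 9 + 7  ⟹  7 = (-4)·95 + (9)·43
9 = 1 × 7 + 2  ⟹  2 = (5)·95 + (-11)·43
7 = 3 × 2 + 1  ⟹  1 = (-19)·95 + (42)·43
So (42)·43 ≡ 1 (mod 95), i.e. 43^(-1) ≡ 42 (mod 95).
x ≡ 42 × 26 = 1092 ≡ 47 (mod 95).
Check: 43 × 47 = 2021 ≡ 26 (mod 95).
Unique solution: x ≡ 47 (mod 95)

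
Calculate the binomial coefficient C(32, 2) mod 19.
2

Using Lucas' theorem:
Write n=32 and k=2 in base 19:
n in base 19: [1, 13]
k in base 19: [0, 2]
C(32,2) mod 19 = ∏ C(n_i, k_i) mod 19
Digit binomials (mod 19): C(1,0) = 1; C(13,2) = 78 ≡ 2
Product: 1 × 2 = 2 ≡ 2 (mod 19)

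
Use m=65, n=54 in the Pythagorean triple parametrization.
(1309, 7020, 7141)

Euclid's formula: a = m² - n², b = 2mn, c = m² + n²
m = 65, n = 54
a = 65² - 54² = 4225 - 2916 = 1309
b = 2 × 65 × 54 = 7020
c = 65² + 54² = 4225 + 2916 = 7141
Verification: 1309² + 7020² = 1713481 + 49280400 = 50993881 = 7141² ✓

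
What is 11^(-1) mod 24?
11

gcd(11, 24) = 1, so the inverse exists.
Extended Euclidean algorithm on (24, 11):
24 = 2 × 11 + 2  ⟹  2 = (1)·24 + (-2)·11
11 = 5 × 2 + 1  ⟹  1 = (-5)·24 + (11)·11
So (11)·11 ≡ 1 (mod 24), i.e. 11^(-1) ≡ 11 (mod 24).
Check: 11 × 11 = 121 ≡ 1 (mod 24)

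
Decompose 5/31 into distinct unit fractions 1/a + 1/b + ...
1/7 + 1/55 + 1/3979 + 1/23744683 + 1/1127619917796295

Greedy algorithm:
5/31: ceiling(31/5) = 7, use 1/7
4/217: ceiling(217/4) = 55, use 1/55
3/11935: ceiling(11935/3) = 3979, use 1/3979
2/47489365: ceiling(47489365/2) = 23744683, use 1/23744683
1/1127619917796295: ceiling(1127619917796295/1) = 1127619917796295, use 1/1127619917796295
Result: 5/31 = 1/7 + 1/55 + 1/3979 + 1/23744683 + 1/1127619917796295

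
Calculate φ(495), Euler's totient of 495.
240

495 = 3^2 × 5 × 11
φ(n) = n × ∏(1 - 1/p) for each prime p dividing n
φ(495) = 495 × (1 - 1/3) × (1 - 1/5) × (1 - 1/11) = 240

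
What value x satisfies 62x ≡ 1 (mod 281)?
68

gcd(62, 281) = 1, so the inverse exists.
Extended Euclidean algorithm on (281, 62):
281 = 4 × 62 + 33  ⟹  33 = (1)·281 + (-4)·62
62 = 1 × 33 + 29  ⟹  29 = (-1)·281 + (5)·62
33 = 1 × 29 + 4  ⟹  4 = (2)·281 + (-9)·62
29 = 7 × 4 + 1  ⟹  1 = (-15)·281 + (68)·62
So (68)·62 ≡ 1 (mod 281), i.e. 62^(-1) ≡ 68 (mod 281).
Check: 62 × 68 = 4216 ≡ 1 (mod 281)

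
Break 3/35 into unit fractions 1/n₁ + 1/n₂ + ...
1/12 + 1/420

Greedy algorithm:
3/35: ceiling(35/3) = 12, use 1/12
1/420: ceiling(420/1) = 420, use 1/420
Result: 3/35 = 1/12 + 1/420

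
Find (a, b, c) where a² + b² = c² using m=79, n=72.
(1057, 11376, 11425)

Euclid's formula: a = m² - n², b = 2mn, c = m² + n²
m = 79, n = 72
a = 79² - 72² = 6241 - 5184 = 1057
b = 2 × 79 × 72 = 11376
c = 79² + 72² = 6241 + 5184 = 11425
Verification: 1057² + 11376² = 1117249 + 129413376 = 130530625 = 11425² ✓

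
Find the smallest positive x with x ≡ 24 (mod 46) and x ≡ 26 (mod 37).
1358

Using Chinese Remainder Theorem:
M = 46 × 37 = 1702
M1 = 37, M2 = 46
y1 = 37^(-1) mod 46 = 5
y2 = 46^(-1) mod 37 = 33
x = (24×37×5 + 26×46×33) mod 1702 = 1358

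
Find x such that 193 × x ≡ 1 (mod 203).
142

gcd(193, 203) = 1, so the inverse exists.
Extended Euclidean algorithm on (203, 193):
203 = 1 × 193 + 10  ⟹  10 = (1)·203 + (-1)·193
193 = 19 × 10 + 3  ⟹  3 = (-19)·203 + (20)·193
10 = 3 × 3 + 1  ⟹  1 = (58)·203 + (-61)·193
So (-61)·193 ≡ 1 (mod 203), i.e. 193^(-1) ≡ -61 ≡ 142 (mod 203).
Check: 193 × 142 = 27406 ≡ 1 (mod 203)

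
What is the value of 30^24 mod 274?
50

Repeated squaring. Binary of 24 = 11000.
30^1 ≡ 30 (mod 274); 30^2 ≡ 78 (mod 274); 30^4 ≡ 56 (mod 274); 30^8 ≡ 122 (mod 274); 30^16 ≡ 88 (mod 274)
30^24 = 30^8 × 30^16 ≡ 50 (mod 274)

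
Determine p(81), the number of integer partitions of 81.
18004327

p(n) counts ways to write n as a sum of positive integers (order ignored).
Euler's pentagonal recurrence: p(k) = p(k-1) + p(k-2) - p(k-5) - p(k-7) + p(k-12) + p(k-15) - ... (offsets j(3j∓1)/2, signs ++--, p(0)=1, p(<0)=0).
DP table for k = 0..80: p(0)=1, p(1)=1, p(2)=2, p(3)=3, p(4)=5, p(5)=7, p(6)=11, p(7)=15, p(8)=22, p(9)=30, p(10)=42, p(11)=56, p(12)=77, p(13)=101, p(14)=135, p(15)=176, p(16)=231, p(17)=297, p(18)=385, p(19)=490, p(20)=627, p(21)=792, p(22)=1002, p(23)=1255, p(24)=1575, p(25)=1958, p(26)=2436, p(27)=3010, p(28)=3718, p(29)=4565, p(30)=5604, p(31)=6842, p(32)=8349, p(33)=10143, p(34)=12310, p(35)=14883, p(36)=17977, p(37)=21637, p(38)=26015, p(39)=31185, p(40)=37338, p(41)=44583, p(42)=53174, p(43)=63261, p(44)=75175, p(45)=89134, p(46)=105558, p(47)=124754, p(48)=147273, p(49)=173525, p(50)=204226, p(51)=239943, p(52)=281589, p(53)=329931, p(54)=386155, p(55)=451276, p(56)=526823, p(57)=614154, p(58)=715220, p(59)=831820, p(60)=966467, p(61)=1121505, p(62)=1300156, p(63)=1505499, p(64)=1741630, p(65)=2012558, p(66)=2323520, p(67)=2679689, p(68)=3087735, p(69)=3554345, p(70)=4087968, p(71)=4697205, p(72)=5392783, p(73)=6185689, p(74)=7089500, p(75)=8118264, p(76)=9289091, p(77)=10619863, p(78)=12132164, p(79)=13848650, p(80)=15796476.
Final step: p(81) = p(80) + p(79) - p(76) - p(74) + p(69) + p(66) - p(59) - p(55) + p(46) + p(41) - p(30) - p(24) + p(11) + p(4)
= 15796476 + 13848650 - 9289091 - 7089500 + 3554345 + 2323520 - 831820 - 451276 + 105558 + 44583 - 5604 - 1575 + 56 + 5
= 18004327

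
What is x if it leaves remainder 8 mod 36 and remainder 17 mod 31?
296

Using Chinese Remainder Theorem:
M = 36 × 31 = 1116
M1 = 31, M2 = 36
y1 = 31^(-1) mod 36 = 7
y2 = 36^(-1) mod 31 = 25
x = (8×31×7 + 17×36×25) mod 1116 = 296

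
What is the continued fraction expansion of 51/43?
[1; 5, 2, 1, 2]

Euclidean algorithm steps:
51 = 1 × 43 + 8
43 = 5 × 8 + 3
8 = 2 × 3 + 2
3 = 1 × 2 + 1
2 = 2 × 1 + 0
Continued fraction: [1; 5, 2, 1, 2]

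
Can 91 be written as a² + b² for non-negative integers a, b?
Not possible

Factorization: 91 = 7 × 13
By Fermat: n is sum of two squares iff every prime p ≡ 3 (mod 4) appears to even power.
Prime(s) ≡ 3 (mod 4) with odd exponent: [(7, 1)]
Therefore 91 cannot be expressed as a² + b².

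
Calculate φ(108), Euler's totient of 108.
36

108 = 2^2 × 3^3
φ(n) = n × ∏(1 - 1/p) for each prime p dividing n
φ(108) = 108 × (1 - 1/2) × (1 - 1/3) = 36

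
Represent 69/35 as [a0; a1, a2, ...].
[1; 1, 34]

Euclidean algorithm steps:
69 = 1 × 35 + 34
35 = 1 × 34 + 1
34 = 34 × 1 + 0
Continued fraction: [1; 1, 34]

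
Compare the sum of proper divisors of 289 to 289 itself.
deficient

Proper divisors of 289: sum = 1 + 17 = 18
Since 18 < 289, 289 is deficient.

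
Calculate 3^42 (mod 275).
9

Repeated squaring. Binary of 42 = 101010.
3^1 ≡ 3 (mod 275); 3^2 ≡ 9 (mod 275); 3^4 ≡ 81 (mod 275); 3^8 ≡ 236 (mod 275); 3^16 ≡ 146 (mod 275); 3^32 ≡ 141 (mod 275)
3^42 = 3^2 × 3^8 × 3^32 ≡ 9 (mod 275)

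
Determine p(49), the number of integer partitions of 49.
173525

p(n) counts ways to write n as a sum of positive integers (order ignored).
Euler's pentagonal recurrence: p(k) = p(k-1) + p(k-2) - p(k-5) - p(k-7) + p(k-12) + p(k-15) - ... (offsets j(3j∓1)/2, signs ++--, p(0)=1, p(<0)=0).
DP table for k = 0..48: p(0)=1, p(1)=1, p(2)=2, p(3)=3, p(4)=5, p(5)=7, p(6)=11, p(7)=15, p(8)=22, p(9)=30, p(10)=42, p(11)=56, p(12)=77, p(13)=101, p(14)=135, p(15)=176, p(16)=231, p(17)=297, p(18)=385, p(19)=490, p(20)=627, p(21)=792, p(22)=1002, p(23)=1255, p(24)=1575, p(25)=1958, p(26)=2436, p(27)=3010, p(28)=3718, p(29)=4565, p(30)=5604, p(31)=6842, p(32)=8349, p(33)=10143, p(34)=12310, p(35)=14883, p(36)=17977, p(37)=21637, p(38)=26015, p(39)=31185, p(40)=37338, p(41)=44583, p(42)=53174, p(43)=63261, p(44)=75175, p(45)=89134, p(46)=105558, p(47)=124754, p(48)=147273.
Final step: p(49) = p(48) + p(47) - p(44) - p(42) + p(37) + p(34) - p(27) - p(23) + p(14) + p(9)
= 147273 + 124754 - 75175 - 53174 + 21637 + 12310 - 3010 - 1255 + 135 + 30
= 173525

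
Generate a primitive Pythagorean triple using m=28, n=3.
(775, 168, 793)

Euclid's formula: a = m² - n², b = 2mn, c = m² + n²
m = 28, n = 3
a = 28² - 3² = 784 - 9 = 775
b = 2 × 28 × 3 = 168
c = 28² + 3² = 784 + 9 = 793
Verification: 775² + 168² = 600625 + 28224 = 628849 = 793² ✓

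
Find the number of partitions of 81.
18004327

p(n) counts ways to write n as a sum of positive integers (order ignored).
Euler's pentagonal recurrence: p(k) = p(k-1) + p(k-2) - p(k-5) - p(k-7) + p(k-12) + p(k-15) - ... (offsets j(3j∓1)/2, signs ++--, p(0)=1, p(<0)=0).
DP table for k = 0..80: p(0)=1, p(1)=1, p(2)=2, p(3)=3, p(4)=5, p(5)=7, p(6)=11, p(7)=15, p(8)=22, p(9)=30, p(10)=42, p(11)=56, p(12)=77, p(13)=101, p(14)=135, p(15)=176, p(16)=231, p(17)=297, p(18)=385, p(19)=490, p(20)=627, p(21)=792, p(22)=1002, p(23)=1255, p(24)=1575, p(25)=1958, p(26)=2436, p(27)=3010, p(28)=3718, p(29)=4565, p(30)=5604, p(31)=6842, p(32)=8349, p(33)=10143, p(34)=12310, p(35)=14883, p(36)=17977, p(37)=21637, p(38)=26015, p(39)=31185, p(40)=37338, p(41)=44583, p(42)=53174, p(43)=63261, p(44)=75175, p(45)=89134, p(46)=105558, p(47)=124754, p(48)=147273, p(49)=173525, p(50)=204226, p(51)=239943, p(52)=281589, p(53)=329931, p(54)=386155, p(55)=451276, p(56)=526823, p(57)=614154, p(58)=715220, p(59)=831820, p(60)=966467, p(61)=1121505, p(62)=1300156, p(63)=1505499, p(64)=1741630, p(65)=2012558, p(66)=2323520, p(67)=2679689, p(68)=3087735, p(69)=3554345, p(70)=4087968, p(71)=4697205, p(72)=5392783, p(73)=6185689, p(74)=7089500, p(75)=8118264, p(76)=9289091, p(77)=10619863, p(78)=12132164, p(79)=13848650, p(80)=15796476.
Final step: p(81) = p(80) + p(79) - p(76) - p(74) + p(69) + p(66) - p(59) - p(55) + p(46) + p(41) - p(30) - p(24) + p(11) + p(4)
= 15796476 + 13848650 - 9289091 - 7089500 + 3554345 + 2323520 - 831820 - 451276 + 105558 + 44583 - 5604 - 1575 + 56 + 5
= 18004327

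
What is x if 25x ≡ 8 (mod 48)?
x ≡ 8 (mod 48)

gcd(25, 48) = 1, which divides 8, so solutions exist.
Find 25^(-1) mod 48 by the extended Euclidean algorithm:
48 = 1 × 25 + 23  ⟹  23 = (1)·48 + (-1)·25
25 = 1 × 23 + 2  ⟹  2 = (-1)·48 + (2)·25
23 = 11 × 2 + 1  ⟹  1 = (12)·48 + (-23)·25
So (-23)·25 ≡ 1 (mod 48), i.e. 25^(-1) ≡ -23 ≡ 25 (mod 48).
x ≡ 25 × 8 = 200 ≡ 8 (mod 48).
Check: 25 × 8 = 200 ≡ 8 (mod 48).
Unique solution: x ≡ 8 (mod 48)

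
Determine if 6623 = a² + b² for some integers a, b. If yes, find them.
Not possible

Factorization: 6623 = 37 × 179
By Fermat: n is sum of two squares iff every prime p ≡ 3 (mod 4) appears to even power.
Prime(s) ≡ 3 (mod 4) with odd exponent: [(179, 1)]
Therefore 6623 cannot be expressed as a² + b².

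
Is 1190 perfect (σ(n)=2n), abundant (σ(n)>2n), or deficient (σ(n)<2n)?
abundant

Proper divisors of 1190: sum = 1 + 2 + 5 + 7 + 10 + 14 + 17 + 34 + 35 + 70 + 85 + 119 + 170 + 238 + 595 = 1402
Since 1402 > 1190, 1190 is abundant.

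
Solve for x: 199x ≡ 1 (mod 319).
210

gcd(199, 319) = 1, so the inverse exists.
Extended Euclidean algorithm on (319, 199):
319 = 1 × 199 + 120  ⟹  120 = (1)·319 + (-1)·199
199 = 1 × 120 + 79  ⟹  79 = (-1)·319 + (2)·199
120 = 1 × 79 + 41  ⟹  41 = (2)·319 + (-3)·199
79 = 1 × 41 + 38  ⟹  38 = (-3)·319 + (5)·199
41 = 1 × 38 + 3  ⟹  3 = (5)·319 + (-8)·199
38 = 12 × 3 + 2  ⟹  2 = (-63)·319 + (101)·199
3 = 1 × 2 + 1  ⟹  1 = (68)·319 + (-109)·199
So (-109)·199 ≡ 1 (mod 319), i.e. 199^(-1) ≡ -109 ≡ 210 (mod 319).
Check: 199 × 210 = 41790 ≡ 1 (mod 319)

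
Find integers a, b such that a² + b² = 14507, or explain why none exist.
Not possible

Factorization: 14507 = 89 × 163
By Fermat: n is sum of two squares iff every prime p ≡ 3 (mod 4) appears to even power.
Prime(s) ≡ 3 (mod 4) with odd exponent: [(163, 1)]
Therefore 14507 cannot be expressed as a² + b².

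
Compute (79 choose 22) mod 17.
12

Using Lucas' theorem:
Write n=79 and k=22 in base 17:
n in base 17: [4, 11]
k in base 17: [1, 5]
C(79,22) mod 17 = ∏ C(n_i, k_i) mod 17
Digit binomials (mod 17): C(4,1) = 4; C(11,5) = 462 ≡ 3
Product: 4 × 3 = 12 ≡ 12 (mod 17)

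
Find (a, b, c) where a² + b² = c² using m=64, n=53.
(1287, 6784, 6905)

Euclid's formula: a = m² - n², b = 2mn, c = m² + n²
m = 64, n = 53
a = 64² - 53² = 4096 - 2809 = 1287
b = 2 × 64 × 53 = 6784
c = 64² + 53² = 4096 + 2809 = 6905
Verification: 1287² + 6784² = 1656369 + 46022656 = 47679025 = 6905² ✓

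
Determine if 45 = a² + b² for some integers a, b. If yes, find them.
3² + 6² (a=3, b=6)

Factorization: 45 = 3^2 × 5
By Fermat: n is sum of two squares iff every prime p ≡ 3 (mod 4) appears to even power.
All primes ≡ 3 (mod 4) appear to even power.
Search a = 0, 1, 2, … for 45 - a² a perfect square: first hit at a = 3: 45 - 9 = 36 = 6².
45 = 3² + 6² = 9 + 36 ✓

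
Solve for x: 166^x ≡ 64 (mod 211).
132

Baby-step giant-step with step n = ⌈√211⌉ = 15.
Baby steps 166^j mod 211 (j:value) for j=0..14: 0:1, 1:166, 2:126, 3:27, 4:51, 5:26, 6:96, 7:111, 8:69, 9:60, 10:43, 11:175, 12:143, 13:106, 14:83.
Giant-step multiplier: 166^(-15) ≡ 166^(210-15) = 166^195 ≡ 67 (mod 211).
Giant steps γ_i = 64·67^i mod 211: γ_0=64, γ_1=68, γ_2=125, γ_3=146, γ_4=76, γ_5=28, γ_6=188, γ_7=147, γ_8=143 (in table at j=12).
x = i·n + j = 8·15 + 12 = 132.
Check: 166^132 ≡ 64 (mod 211).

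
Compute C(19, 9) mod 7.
6

Using Lucas' theorem:
Write n=19 and k=9 in base 7:
n in base 7: [2, 5]
k in base 7: [1, 2]
C(19,9) mod 7 = ∏ C(n_i, k_i) mod 7
Digit binomials (mod 7): C(2,1) = 2; C(5,2) = 10 ≡ 3
Product: 2 × 3 = 6 ≡ 6 (mod 7)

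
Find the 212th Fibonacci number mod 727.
62

Matrix identity: Q^n = [[F_(n+1), F_n], [F_n, F_(n-1)]] with Q = [[1,1],[1,0]].
n = 212 = 11010100₂. Square-and-multiply, entries mod 727:
Q^1 = [[1,1],[1,0]]
Q^3 = (Q^1)²·Q = [[3,2],[2,1]]
Q^6 = (Q^3)² = [[13,8],[8,5]]
Q^13 = (Q^6)²·Q = [[377,233],[233,144]]
Q^26 = (Q^13)² = [[128,711],[711,144]]
Q^53 = (Q^26)²·Q = [[656,646],[646,10]]
Q^106 = (Q^53)² = [[697,579],[579,118]]
Q^212 = (Q^106)² = [[267,62],[62,205]]
F_212 mod 727 = Q^212[0][1] = 62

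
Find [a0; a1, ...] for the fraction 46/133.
[0; 2, 1, 8, 5]

Euclidean algorithm steps:
46 = 0 × 133 + 46
133 = 2 × 46 + 41
46 = 1 × 41 + 5
41 = 8 × 5 + 1
5 = 5 × 1 + 0
Continued fraction: [0; 2, 1, 8, 5]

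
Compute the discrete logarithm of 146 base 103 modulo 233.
183

Baby-step giant-step with step n = ⌈√233⌉ = 16.
Baby steps 103^j mod 233 (j:value) for j=0..15: 0:1, 1:103, 2:124, 3:190, 4:231, 5:27, 6:218, 7:86, 8:4, 9:179, 10:30, 11:61, 12:225, 13:108, 14:173, 15:111.
Giant-step multiplier: 103^(-16) ≡ 103^(232-16) = 103^216 ≡ 102 (mod 233).
Giant steps γ_i = 146·102^i mod 233: γ_0=146, γ_1=213, γ_2=57, γ_3=222, γ_4=43, γ_5=192, γ_6=12, γ_7=59, γ_8=193, γ_9=114, γ_10=211, γ_11=86 (in table at j=7).
x = i·n + j = 11·16 + 7 = 183.
Check: 103^183 ≡ 146 (mod 233).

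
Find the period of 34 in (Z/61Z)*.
5

61 is prime, so ord(34) divides φ(61) = 60.
Divisors of 60: 1, 2, 3, 4, 5, 6, 10, 12, 15, 20, 30, 60.
Repeated squaring: 34^1 ≡ 34, 34^2 ≡ 58, 34^4 ≡ 9, 34^8 ≡ 20, 34^16 ≡ 34, 34^32 ≡ 58 (mod 61).
Test 34^d mod 61 for each divisor d in increasing order:
34^1 ≡ 34
34^2 ≡ 58
34^3 = 34^2·34^1 ≡ 20
34^4 ≡ 9
34^5 = 34^4·34^1 ≡ 1  ← first divisor giving 1
The order is 5.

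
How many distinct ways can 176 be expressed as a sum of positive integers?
476715857290

p(n) counts ways to write n as a sum of positive integers (order ignored).
Euler's pentagonal recurrence: p(k) = p(k-1) + p(k-2) - p(k-5) - p(k-7) + p(k-12) + p(k-15) - ... (offsets j(3j∓1)/2, signs ++--, p(0)=1, p(<0)=0).
DP table for k = 0..175: p(0)=1, p(1)=1, p(2)=2, p(3)=3, p(4)=5, p(5)=7, p(6)=11, p(7)=15, p(8)=22, p(9)=30, p(10)=42, p(11)=56, p(12)=77, p(13)=101, p(14)=135, p(15)=176, p(16)=231, p(17)=297, p(18)=385, p(19)=490, p(20)=627, p(21)=792, p(22)=1002, p(23)=1255, p(24)=1575, p(25)=1958, p(26)=2436, p(27)=3010, p(28)=3718, p(29)=4565, p(30)=5604, p(31)=6842, p(32)=8349, p(33)=10143, p(34)=12310, p(35)=14883, p(36)=17977, p(37)=21637, p(38)=26015, p(39)=31185, p(40)=37338, p(41)=44583, p(42)=53174, p(43)=63261, p(44)=75175, p(45)=89134, p(46)=105558, p(47)=124754, p(48)=147273, p(49)=173525, p(50)=204226, p(51)=239943, p(52)=281589, p(53)=329931, p(54)=386155, p(55)=451276, p(56)=526823, p(57)=614154, p(58)=715220, p(59)=831820, p(60)=966467, p(61)=1121505, p(62)=1300156, p(63)=1505499, p(64)=1741630, p(65)=2012558, p(66)=2323520, p(67)=2679689, p(68)=3087735, p(69)=3554345, p(70)=4087968, p(71)=4697205, p(72)=5392783, p(73)=6185689, p(74)=7089500, p(75)=8118264, p(76)=9289091, p(77)=10619863, p(78)=12132164, p(79)=13848650, p(80)=15796476, p(81)=18004327, p(82)=20506255, p(83)=23338469, p(84)=26543660, p(85)=30167357, p(86)=34262962, p(87)=38887673, p(88)=44108109, p(89)=49995925, p(90)=56634173, p(91)=64112359, p(92)=72533807, p(93)=82010177, p(94)=92669720, p(95)=104651419, p(96)=118114304, p(97)=133230930, p(98)=150198136, p(99)=169229875, p(100)=190569292, p(101)=214481126, p(102)=241265379, p(103)=271248950, p(104)=304801365, p(105)=342325709, p(106)=384276336, p(107)=431149389, p(108)=483502844, p(109)=541946240, p(110)=607163746, p(111)=679903203, p(112)=761002156, p(113)=851376628, p(114)=952050665, p(115)=1064144451, p(116)=1188908248, p(117)=1327710076, p(118)=1482074143, p(119)=1653668665, p(120)=1844349560, p(121)=2056148051, p(122)=2291320912, p(123)=2552338241, p(124)=2841940500, p(125)=3163127352, p(126)=3519222692, p(127)=3913864295, p(128)=4351078600, p(129)=4835271870, p(130)=5371315400, p(131)=5964539504, p(132)=6620830889, p(133)=7346629512, p(134)=8149040695, p(135)=9035836076, p(136)=10015581680, p(137)=11097645016, p(138)=12292341831, p(139)=13610949895, p(140)=15065878135, p(141)=16670689208, p(142)=18440293320, p(143)=20390982757, p(144)=22540654445, p(145)=24908858009, p(146)=27517052599, p(147)=30388671978, p(148)=33549419497, p(149)=37027355200, p(150)=40853235313, p(151)=45060624582, p(152)=49686288421, p(153)=54770336324, p(154)=60356673280, p(155)=66493182097, p(156)=73232243759, p(157)=80630964769, p(158)=88751778802, p(159)=97662728555, p(160)=107438159466, p(161)=118159068427, p(162)=129913904637, p(163)=142798995930, p(164)=156919475295, p(165)=172389800255, p(166)=189334822579, p(167)=207890420102, p(168)=228204732751, p(169)=250438925115, p(170)=274768617130, p(171)=301384802048, p(172)=330495499613, p(173)=362326859895, p(174)=397125074750, p(175)=435157697830.
Final step: p(176) = p(175) + p(174) - p(171) - p(169) + p(164) + p(161) - p(154) - p(150) + p(141) + p(136) - p(125) - p(119) + p(106) + p(99) - p(84) - p(76) + p(59) + p(50) - p(31) - p(21) + p(0)
= 435157697830 + 397125074750 - 301384802048 - 250438925115 + 156919475295 + 118159068427 - 60356673280 - 40853235313 + 16670689208 + 10015581680 - 3163127352 - 1653668665 + 384276336 + 169229875 - 26543660 - 9289091 + 831820 + 204226 - 6842 - 792 + 1
= 476715857290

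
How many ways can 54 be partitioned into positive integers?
386155

p(n) counts ways to write n as a sum of positive integers (order ignored).
Euler's pentagonal recurrence: p(k) = p(k-1) + p(k-2) - p(k-5) - p(k-7) + p(k-12) + p(k-15) - ... (offsets j(3j∓1)/2, signs ++--, p(0)=1, p(<0)=0).
DP table for k = 0..53: p(0)=1, p(1)=1, p(2)=2, p(3)=3, p(4)=5, p(5)=7, p(6)=11, p(7)=15, p(8)=22, p(9)=30, p(10)=42, p(11)=56, p(12)=77, p(13)=101, p(14)=135, p(15)=176, p(16)=231, p(17)=297, p(18)=385, p(19)=490, p(20)=627, p(21)=792, p(22)=1002, p(23)=1255, p(24)=1575, p(25)=1958, p(26)=2436, p(27)=3010, p(28)=3718, p(29)=4565, p(30)=5604, p(31)=6842, p(32)=8349, p(33)=10143, p(34)=12310, p(35)=14883, p(36)=17977, p(37)=21637, p(38)=26015, p(39)=31185, p(40)=37338, p(41)=44583, p(42)=53174, p(43)=63261, p(44)=75175, p(45)=89134, p(46)=105558, p(47)=124754, p(48)=147273, p(49)=173525, p(50)=204226, p(51)=239943, p(52)=281589, p(53)=329931.
Final step: p(54) = p(53) + p(52) - p(49) - p(47) + p(42) + p(39) - p(32) - p(28) + p(19) + p(14) - p(3)
= 329931 + 281589 - 173525 - 124754 + 53174 + 31185 - 8349 - 3718 + 490 + 135 - 3
= 386155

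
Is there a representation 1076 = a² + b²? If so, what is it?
20² + 26² (a=20, b=26)

Factorization: 1076 = 2^2 × 269
By Fermat: n is sum of two squares iff every prime p ≡ 3 (mod 4) appears to even power.
All primes ≡ 3 (mod 4) appear to even power.
Search a = 0, 1, 2, … for 1076 - a² a perfect square: first hit at a = 20: 1076 - 400 = 676 = 26².
1076 = 20² + 26² = 400 + 676 ✓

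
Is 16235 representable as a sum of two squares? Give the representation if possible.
Not possible

Factorization: 16235 = 5 × 17 × 191
By Fermat: n is sum of two squares iff every prime p ≡ 3 (mod 4) appears to even power.
Prime(s) ≡ 3 (mod 4) with odd exponent: [(191, 1)]
Therefore 16235 cannot be expressed as a² + b².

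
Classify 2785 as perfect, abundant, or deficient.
deficient

Proper divisors of 2785: sum = 1 + 5 + 557 = 563
Since 563 < 2785, 2785 is deficient.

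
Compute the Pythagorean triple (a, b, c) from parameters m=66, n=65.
(131, 8580, 8581)

Euclid's formula: a = m² - n², b = 2mn, c = m² + n²
m = 66, n = 65
a = 66² - 65² = 4356 - 4225 = 131
b = 2 × 66 × 65 = 8580
c = 66² + 65² = 4356 + 4225 = 8581
Verification: 131² + 8580² = 17161 + 73616400 = 73633561 = 8581² ✓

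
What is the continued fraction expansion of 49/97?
[0; 1, 1, 48]

Euclidean algorithm steps:
49 = 0 × 97 + 49
97 = 1 × 49 + 48
49 = 1 × 48 + 1
48 = 48 × 1 + 0
Continued fraction: [0; 1, 1, 48]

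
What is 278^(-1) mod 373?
106

gcd(278, 373) = 1, so the inverse exists.
Extended Euclidean algorithm on (373, 278):
373 = 1 × 278 + 95  ⟹  95 = (1)·373 + (-1)·278
278 = 2 × 95 + 88  ⟹  88 = (-2)·373 + (3)·278
95 = 1 × 88 + 7  ⟹  7 = (3)·373 + (-4)·278
88 = 12 × 7 + 4  ⟹  4 = (-38)·373 + (51)·278
7 = 1 × 4 + 3  ⟹  3 = (41)·373 + (-55)·278
4 = 1 × 3 + 1  ⟹  1 = (-79)·373 + (106)·278
So (106)·278 ≡ 1 (mod 373), i.e. 278^(-1) ≡ 106 (mod 373).
Check: 278 × 106 = 29468 ≡ 1 (mod 373)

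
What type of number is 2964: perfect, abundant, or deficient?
abundant

Proper divisors of 2964: sum = 1 + 2 + 3 + 4 + 6 + 12 + 13 + 19 + ... + 494 + 741 + 988 + 1482 (23 divisors) = 4876
Since 4876 > 2964, 2964 is abundant.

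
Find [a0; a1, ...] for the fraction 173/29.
[5; 1, 28]

Euclidean algorithm steps:
173 = 5 × 29 + 28
29 = 1 × 28 + 1
28 = 28 × 1 + 0
Continued fraction: [5; 1, 28]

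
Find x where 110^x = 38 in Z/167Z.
76

Baby-step giant-step with step n = ⌈√167⌉ = 13.
Baby steps 110^j mod 167 (j:value) for j=0..12: 0:1, 1:110, 2:76, 3:10, 4:98, 5:92, 6:100, 7:145, 8:85, 9:165, 10:114, 11:15, 12:147.
Giant-step multiplier: 110^(-13) ≡ 110^(166-13) = 110^153 ≡ 23 (mod 167).
Giant steps γ_i = 38·23^i mod 167: γ_0=38, γ_1=39, γ_2=62, γ_3=90, γ_4=66, γ_5=15 (in table at j=11).
x = i·n + j = 5·13 + 11 = 76.
Check: 110^76 ≡ 38 (mod 167).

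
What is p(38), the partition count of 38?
26015

p(n) counts ways to write n as a sum of positive integers (order ignored).
Euler's pentagonal recurrence: p(k) = p(k-1) + p(k-2) - p(k-5) - p(k-7) + p(k-12) + p(k-15) - ... (offsets j(3j∓1)/2, signs ++--, p(0)=1, p(<0)=0).
DP table for k = 0..37: p(0)=1, p(1)=1, p(2)=2, p(3)=3, p(4)=5, p(5)=7, p(6)=11, p(7)=15, p(8)=22, p(9)=30, p(10)=42, p(11)=56, p(12)=77, p(13)=101, p(14)=135, p(15)=176, p(16)=231, p(17)=297, p(18)=385, p(19)=490, p(20)=627, p(21)=792, p(22)=1002, p(23)=1255, p(24)=1575, p(25)=1958, p(26)=2436, p(27)=3010, p(28)=3718, p(29)=4565, p(30)=5604, p(31)=6842, p(32)=8349, p(33)=10143, p(34)=12310, p(35)=14883, p(36)=17977, p(37)=21637.
Final step: p(38) = p(37) + p(36) - p(33) - p(31) + p(26) + p(23) - p(16) - p(12) + p(3)
= 21637 + 17977 - 10143 - 6842 + 2436 + 1255 - 231 - 77 + 3
= 26015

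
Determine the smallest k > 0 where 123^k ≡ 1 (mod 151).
25

151 is prime, so ord(123) divides φ(151) = 150.
Divisors of 150: 1, 2, 3, 5, 6, 10, 15, 25, 30, 50, 75, 150.
Repeated squaring: 123^1 ≡ 123, 123^2 ≡ 29, 123^4 ≡ 86, 123^8 ≡ 148, 123^16 ≡ 9, 123^32 ≡ 81, 123^64 ≡ 68, 123^128 ≡ 94 (mod 151).
Test 123^d mod 151 for each divisor d in increasing order:
123^1 ≡ 123
123^2 ≡ 29
123^3 = 123^2·123^1 ≡ 94
123^5 = 123^4·123^1 ≡ 8
123^6 = 123^4·123^2 ≡ 78
123^10 = 123^8·123^2 ≡ 64
123^15 = 123^8·123^4·123^2·123^1 ≡ 59
123^25 = 123^16·123^8·123^1 ≡ 1  ← first divisor giving 1
The order is 25.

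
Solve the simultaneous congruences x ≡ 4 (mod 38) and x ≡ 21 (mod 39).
840

Using Chinese Remainder Theorem:
M = 38 × 39 = 1482
M1 = 39, M2 = 38
y1 = 39^(-1) mod 38 = 1
y2 = 38^(-1) mod 39 = 38
x = (4×39×1 + 21×38×38) mod 1482 = 840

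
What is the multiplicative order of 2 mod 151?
15

151 is prime, so ord(2) divides φ(151) = 150.
Divisors of 150: 1, 2, 3, 5, 6, 10, 15, 25, 30, 50, 75, 150.
Repeated squaring: 2^1 ≡ 2, 2^2 ≡ 4, 2^4 ≡ 16, 2^8 ≡ 105, 2^16 ≡ 2, 2^32 ≡ 4, 2^64 ≡ 16, 2^128 ≡ 105 (mod 151).
Test 2^d mod 151 for each divisor d in increasing order:
2^1 ≡ 2
2^2 ≡ 4
2^3 = 2^2·2^1 ≡ 8
2^5 = 2^4·2^1 ≡ 32
2^6 = 2^4·2^2 ≡ 64
2^10 = 2^8·2^2 ≡ 118
2^15 = 2^8·2^4·2^2·2^1 ≡ 1  ← first divisor giving 1
The order is 15.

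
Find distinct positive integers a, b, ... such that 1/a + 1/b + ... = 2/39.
1/20 + 1/780

Greedy algorithm:
2/39: ceiling(39/2) = 20, use 1/20
1/780: ceiling(780/1) = 780, use 1/780
Result: 2/39 = 1/20 + 1/780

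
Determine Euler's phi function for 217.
180

217 = 7 × 31
φ(n) = n × ∏(1 - 1/p) for each prime p dividing n
φ(217) = 217 × (1 - 1/7) × (1 - 1/31) = 180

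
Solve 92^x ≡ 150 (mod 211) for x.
196

Baby-step giant-step with step n = ⌈√211⌉ = 15.
Baby steps 92^j mod 211 (j:value) for j=0..14: 0:1, 1:92, 2:24, 3:98, 4:154, 5:31, 6:109, 7:111, 8:84, 9:132, 10:117, 11:3, 12:65, 13:72, 14:83.
Giant-step multiplier: 92^(-15) ≡ 92^(210-15) = 92^195 ≡ 153 (mod 211).
Giant steps γ_i = 150·153^i mod 211: γ_0=150, γ_1=162, γ_2=99, γ_3=166, γ_4=78, γ_5=118, γ_6=119, γ_7=61, γ_8=49, γ_9=112, γ_10=45, γ_11=133, γ_12=93, γ_13=92 (in table at j=1).
x = i·n + j = 13·15 + 1 = 196.
Check: 92^196 ≡ 150 (mod 211).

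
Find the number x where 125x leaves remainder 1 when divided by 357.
20

gcd(125, 357) = 1, so the inverse exists.
Extended Euclidean algorithm on (357, 125):
357 = 2 × 125 + 107  ⟹  107 = (1)·357 + (-2)·125
125 = 1 × 107 + 18  ⟹  18 = (-1)·357 + (3)·125
107 = 5 × 18 + 17  ⟹  17 = (6)·357 + (-17)·125
18 = 1 × 17 + 1  ⟹  1 = (-7)·357 + (20)·125
So (20)·125 ≡ 1 (mod 357), i.e. 125^(-1) ≡ 20 (mod 357).
Check: 125 × 20 = 2500 ≡ 1 (mod 357)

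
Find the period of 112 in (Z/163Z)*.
162

163 is prime, so ord(112) divides φ(163) = 162.
Divisors of 162: 1, 2, 3, 6, 9, 18, 27, 54, 81, 162.
Repeated squaring: 112^1 ≡ 112, 112^2 ≡ 156, 112^4 ≡ 49, 112^8 ≡ 119, 112^16 ≡ 143, 112^32 ≡ 74, 112^64 ≡ 97, 112^128 ≡ 118 (mod 163).
Test 112^d mod 163 for each divisor d in increasing order:
112^1 ≡ 112
112^2 ≡ 156
112^3 = 112^2·112^1 ≡ 31
112^6 = 112^4·112^2 ≡ 146
112^9 = 112^8·112^1 ≡ 125
112^18 = 112^16·112^2 ≡ 140
112^27 = 112^16·112^8·112^2·112^1 ≡ 59
112^54 = 112^32·112^16·112^4·112^2 ≡ 58
112^81 = 112^64·112^16·112^1 ≡ 162
112^162 = 112^128·112^32·112^2 ≡ 1  ← first divisor giving 1
The order is 162.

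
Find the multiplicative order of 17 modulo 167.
166

167 is prime, so ord(17) divides φ(167) = 166.
Divisors of 166: 1, 2, 83, 166.
Repeated squaring: 17^1 ≡ 17, 17^2 ≡ 122, 17^4 ≡ 21, 17^8 ≡ 107, 17^16 ≡ 93, 17^32 ≡ 132, 17^64 ≡ 56, 17^128 ≡ 130 (mod 167).
Test 17^d mod 167 for each divisor d in increasing order:
17^1 ≡ 17
17^2 ≡ 122
17^83 = 17^64·17^16·17^2·17^1 ≡ 166
17^166 = 17^128·17^32·17^4·17^2 ≡ 1  ← first divisor giving 1
The order is 166.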